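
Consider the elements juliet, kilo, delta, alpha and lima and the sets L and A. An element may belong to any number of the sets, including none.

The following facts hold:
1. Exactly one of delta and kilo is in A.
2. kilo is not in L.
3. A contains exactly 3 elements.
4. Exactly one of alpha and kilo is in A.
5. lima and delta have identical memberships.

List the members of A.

A = {alpha, delta, lima}

From (2): kilo ∉ L.
Suppose juliet ∈ A: no assignment then satisfies all the clues, so juliet ∉ A.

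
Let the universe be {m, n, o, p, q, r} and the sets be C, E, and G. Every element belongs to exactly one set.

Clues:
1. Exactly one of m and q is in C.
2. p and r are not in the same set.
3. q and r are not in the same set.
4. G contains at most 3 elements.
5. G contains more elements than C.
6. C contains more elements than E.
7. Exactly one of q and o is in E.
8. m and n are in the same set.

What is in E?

E = {o}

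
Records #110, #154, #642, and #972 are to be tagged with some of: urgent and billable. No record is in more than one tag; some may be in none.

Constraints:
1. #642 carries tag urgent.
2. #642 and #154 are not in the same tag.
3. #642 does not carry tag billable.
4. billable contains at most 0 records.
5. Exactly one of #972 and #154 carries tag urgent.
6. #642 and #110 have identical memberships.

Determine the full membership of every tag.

From (1): #642 ∈ urgent.
(2): #154 ∉ urgent.
(4): billable already has 0, so the rest are out.
(5) (exactly one): #972 ∈ urgent.
(6): #110 matches #642: #110 ∈ urgent.

urgent = {#110, #642, #972}; billable = {}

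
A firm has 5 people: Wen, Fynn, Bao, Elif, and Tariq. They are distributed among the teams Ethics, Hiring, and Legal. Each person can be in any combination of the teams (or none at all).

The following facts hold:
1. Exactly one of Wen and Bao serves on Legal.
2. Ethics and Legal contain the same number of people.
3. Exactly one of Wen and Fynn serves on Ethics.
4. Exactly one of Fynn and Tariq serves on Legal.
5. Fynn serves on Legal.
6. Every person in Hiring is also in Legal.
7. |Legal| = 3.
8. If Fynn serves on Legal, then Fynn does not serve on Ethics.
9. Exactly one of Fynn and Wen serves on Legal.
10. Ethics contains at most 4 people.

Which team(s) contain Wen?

Wen: Ethics

From (5): Fynn ∈ Legal.
(4) (exactly one): Tariq ∉ Legal.
(6) contrapositive: Tariq ∉ Hiring.
(8): Fynn ∉ Ethics.
(9) (exactly one): Wen ∉ Legal.
(1) (exactly one): Bao ∈ Legal.
(3) (exactly one): Wen ∈ Ethics.
(6) contrapositive: Wen ∉ Hiring.
(7): only 3 candidates remain for Legal, so all are in.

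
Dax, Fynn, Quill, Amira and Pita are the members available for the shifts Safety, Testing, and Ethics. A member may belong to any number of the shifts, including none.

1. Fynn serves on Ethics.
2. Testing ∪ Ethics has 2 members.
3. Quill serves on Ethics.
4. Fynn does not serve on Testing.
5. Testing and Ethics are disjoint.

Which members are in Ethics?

Ethics = {Fynn, Quill}

From (1): Fynn ∈ Ethics.
From (3): Quill ∈ Ethics.
From (4): Fynn ∉ Testing.
(5) (disjoint): Quill ∉ Testing.
Suppose Dax ∈ Ethics: no assignment then satisfies all the clues, so Dax ∉ Ethics.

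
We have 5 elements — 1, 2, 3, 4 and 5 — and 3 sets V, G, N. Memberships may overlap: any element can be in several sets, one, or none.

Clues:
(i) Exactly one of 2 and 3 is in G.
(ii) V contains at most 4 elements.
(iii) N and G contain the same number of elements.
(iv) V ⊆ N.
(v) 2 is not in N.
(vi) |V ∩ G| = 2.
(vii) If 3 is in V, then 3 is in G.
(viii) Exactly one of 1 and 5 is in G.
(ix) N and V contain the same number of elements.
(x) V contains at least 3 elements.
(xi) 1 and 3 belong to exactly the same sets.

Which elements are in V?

V = {1, 3, 5}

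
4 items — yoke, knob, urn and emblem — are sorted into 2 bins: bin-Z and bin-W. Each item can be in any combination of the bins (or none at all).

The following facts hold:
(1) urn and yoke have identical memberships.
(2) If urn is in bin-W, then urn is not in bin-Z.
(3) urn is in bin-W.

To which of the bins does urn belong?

urn: bin-W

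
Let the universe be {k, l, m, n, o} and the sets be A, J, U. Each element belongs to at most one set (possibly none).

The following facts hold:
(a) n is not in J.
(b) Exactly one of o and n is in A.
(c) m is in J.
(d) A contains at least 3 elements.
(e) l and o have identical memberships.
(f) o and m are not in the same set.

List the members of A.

A = {k, l, o}

From (a): n ∉ J.
From (c): m ∈ J.
(f): o ∉ J.
(e): l matches o: l ∉ J.
Suppose k ∉ A: no assignment then satisfies all the clues, so k ∈ A.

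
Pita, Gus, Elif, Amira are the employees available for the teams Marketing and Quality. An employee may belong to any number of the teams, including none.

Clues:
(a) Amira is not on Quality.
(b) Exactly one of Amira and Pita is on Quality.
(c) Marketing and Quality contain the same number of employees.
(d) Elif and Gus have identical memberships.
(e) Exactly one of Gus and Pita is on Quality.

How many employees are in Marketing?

1

From (a): Amira ∉ Quality.
(b) (exactly one): Pita ∈ Quality.
(e) (exactly one): Gus ∉ Quality.
(d): Elif matches Gus: Elif ∉ Quality.
Suppose Gus ∈ Marketing: no assignment then satisfies all the clues, so Gus ∉ Marketing.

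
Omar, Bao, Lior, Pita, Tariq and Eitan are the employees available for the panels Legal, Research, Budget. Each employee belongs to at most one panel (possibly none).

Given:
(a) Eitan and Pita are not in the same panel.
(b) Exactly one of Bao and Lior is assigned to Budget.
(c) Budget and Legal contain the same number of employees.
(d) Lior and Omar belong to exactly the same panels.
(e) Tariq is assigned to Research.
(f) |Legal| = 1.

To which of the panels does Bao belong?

Bao: Budget

From (e): Tariq ∈ Research.
Suppose Bao ∈ Legal: no assignment then satisfies all the clues, so Bao ∉ Legal.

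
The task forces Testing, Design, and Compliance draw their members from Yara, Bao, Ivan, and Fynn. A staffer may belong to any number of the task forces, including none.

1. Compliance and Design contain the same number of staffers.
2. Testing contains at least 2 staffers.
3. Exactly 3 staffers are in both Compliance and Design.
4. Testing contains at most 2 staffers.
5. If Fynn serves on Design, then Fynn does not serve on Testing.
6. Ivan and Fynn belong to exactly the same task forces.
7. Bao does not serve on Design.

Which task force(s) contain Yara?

Yara: Compliance, Design, Testing

From (7): Bao ∉ Design.
Suppose Yara ∉ Testing: no assignment then satisfies all the clues, so Yara ∈ Testing.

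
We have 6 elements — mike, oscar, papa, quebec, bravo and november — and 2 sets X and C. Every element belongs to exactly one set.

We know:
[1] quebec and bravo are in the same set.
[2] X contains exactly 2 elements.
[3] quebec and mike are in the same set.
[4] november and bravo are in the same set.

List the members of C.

C = {bravo, mike, november, quebec}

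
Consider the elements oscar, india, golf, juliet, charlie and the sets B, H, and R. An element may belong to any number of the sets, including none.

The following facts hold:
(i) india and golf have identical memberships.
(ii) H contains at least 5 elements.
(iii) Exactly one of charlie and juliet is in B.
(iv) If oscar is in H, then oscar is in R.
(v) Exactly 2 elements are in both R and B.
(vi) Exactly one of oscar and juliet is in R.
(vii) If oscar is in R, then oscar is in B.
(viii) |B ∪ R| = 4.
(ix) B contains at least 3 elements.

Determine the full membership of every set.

B = {charlie, golf, india, oscar}; H = {charlie, golf, india, juliet, oscar}; R = {charlie, oscar}

(ii): only 5 candidates remain for H, so all are in.
(iv): oscar ∈ R.
(vi) (exactly one): juliet ∉ R.
(vii): oscar ∈ B.
Suppose india ∉ B: no assignment then satisfies all the clues, so india ∈ B.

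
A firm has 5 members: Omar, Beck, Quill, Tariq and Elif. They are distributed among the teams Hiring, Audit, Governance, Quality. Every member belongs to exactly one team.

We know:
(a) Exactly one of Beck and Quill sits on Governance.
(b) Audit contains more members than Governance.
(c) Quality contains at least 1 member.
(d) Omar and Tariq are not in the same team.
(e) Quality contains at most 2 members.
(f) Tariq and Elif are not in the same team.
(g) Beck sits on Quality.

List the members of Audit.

Audit = {Elif, Omar}

From (g): Beck ∈ Quality.
(a) (exactly one): Quill ∈ Governance.
Suppose Omar ∉ Audit: no assignment then satisfies all the clues, so Omar ∈ Audit.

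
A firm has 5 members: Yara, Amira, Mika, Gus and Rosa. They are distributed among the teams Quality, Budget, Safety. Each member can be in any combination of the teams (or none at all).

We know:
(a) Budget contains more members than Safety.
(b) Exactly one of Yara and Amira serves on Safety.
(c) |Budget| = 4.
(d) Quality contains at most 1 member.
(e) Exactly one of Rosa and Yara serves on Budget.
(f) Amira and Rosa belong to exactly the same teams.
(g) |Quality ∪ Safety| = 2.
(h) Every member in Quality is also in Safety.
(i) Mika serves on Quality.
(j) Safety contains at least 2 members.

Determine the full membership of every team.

Quality = {Mika}; Budget = {Amira, Gus, Mika, Rosa}; Safety = {Mika, Yara}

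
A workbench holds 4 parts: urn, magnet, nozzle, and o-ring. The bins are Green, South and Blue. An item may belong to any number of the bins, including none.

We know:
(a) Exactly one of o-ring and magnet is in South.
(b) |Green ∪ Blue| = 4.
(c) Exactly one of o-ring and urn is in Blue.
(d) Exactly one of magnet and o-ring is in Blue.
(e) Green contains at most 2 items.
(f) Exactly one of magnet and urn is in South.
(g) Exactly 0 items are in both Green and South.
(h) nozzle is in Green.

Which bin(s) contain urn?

urn: Blue

From (h): nozzle ∈ Green.
Suppose urn ∈ Green: no assignment then satisfies all the clues, so urn ∉ Green.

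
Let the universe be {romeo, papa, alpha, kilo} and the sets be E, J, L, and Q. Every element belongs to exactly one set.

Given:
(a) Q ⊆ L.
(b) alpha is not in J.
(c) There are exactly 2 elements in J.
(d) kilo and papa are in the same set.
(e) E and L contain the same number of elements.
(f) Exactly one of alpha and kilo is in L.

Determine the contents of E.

E = {romeo}

From (b): alpha ∉ J.
Suppose romeo ∉ E: no assignment then satisfies all the clues, so romeo ∈ E.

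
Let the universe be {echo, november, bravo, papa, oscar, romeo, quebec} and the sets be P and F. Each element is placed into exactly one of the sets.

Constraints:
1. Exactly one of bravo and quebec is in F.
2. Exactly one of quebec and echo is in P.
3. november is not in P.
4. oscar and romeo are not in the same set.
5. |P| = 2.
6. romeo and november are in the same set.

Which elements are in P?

P = {oscar, quebec}

From (3): november ∉ P.
(6): romeo matches november: romeo ∉ P.
Only one set left: november ∈ F.
Only one set left: romeo ∈ F.
(4): oscar ∉ F.
Only one set left: oscar ∈ P.
Suppose echo ∈ P: no assignment then satisfies all the clues, so echo ∉ P.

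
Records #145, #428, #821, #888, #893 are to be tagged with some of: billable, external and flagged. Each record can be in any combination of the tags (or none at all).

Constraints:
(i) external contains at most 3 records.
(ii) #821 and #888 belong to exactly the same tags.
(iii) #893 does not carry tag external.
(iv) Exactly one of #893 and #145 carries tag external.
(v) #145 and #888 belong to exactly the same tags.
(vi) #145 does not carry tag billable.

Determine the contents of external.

external = {#145, #821, #888}

From (iii): #893 ∉ external.
From (vi): #145 ∉ billable.
(iv) (exactly one): #145 ∈ external.
(v): #888 matches #145: #888 ∉ billable.
(v): #888 matches #145: #888 ∈ external.
(ii): #821 matches #888: #821 ∉ billable.
(ii): #821 matches #888: #821 ∈ external.
(i): external already has 3, so the rest are out.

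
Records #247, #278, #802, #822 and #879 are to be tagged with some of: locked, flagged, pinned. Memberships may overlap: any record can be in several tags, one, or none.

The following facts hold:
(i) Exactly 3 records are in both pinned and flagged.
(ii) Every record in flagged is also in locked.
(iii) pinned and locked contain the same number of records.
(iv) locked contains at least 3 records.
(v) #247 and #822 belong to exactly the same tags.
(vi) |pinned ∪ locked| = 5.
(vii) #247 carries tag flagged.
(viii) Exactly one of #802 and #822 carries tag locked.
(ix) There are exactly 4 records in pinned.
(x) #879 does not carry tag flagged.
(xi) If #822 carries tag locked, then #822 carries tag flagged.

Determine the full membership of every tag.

locked = {#247, #278, #822, #879}; flagged = {#247, #278, #822}; pinned = {#247, #278, #802, #822}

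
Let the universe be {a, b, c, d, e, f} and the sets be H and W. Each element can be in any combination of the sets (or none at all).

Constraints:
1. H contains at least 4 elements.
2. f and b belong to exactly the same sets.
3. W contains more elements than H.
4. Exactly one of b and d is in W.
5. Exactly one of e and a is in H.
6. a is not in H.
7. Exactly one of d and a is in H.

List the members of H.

From (6): a ∉ H.
(5) (exactly one): e ∈ H.
(7) (exactly one): d ∈ H.
Suppose b ∉ H: no assignment then satisfies all the clues, so b ∈ H.

H = {b, d, e, f}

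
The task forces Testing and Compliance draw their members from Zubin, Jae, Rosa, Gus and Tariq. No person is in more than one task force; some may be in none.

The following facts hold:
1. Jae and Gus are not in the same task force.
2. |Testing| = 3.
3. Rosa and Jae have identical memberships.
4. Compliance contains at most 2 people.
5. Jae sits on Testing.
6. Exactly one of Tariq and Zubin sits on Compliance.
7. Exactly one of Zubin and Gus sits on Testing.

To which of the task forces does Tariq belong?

Tariq: Compliance

From (5): Jae ∈ Testing.
(1): Gus ∉ Testing.
(3): Rosa matches Jae: Rosa ∈ Testing.
(7) (exactly one): Zubin ∈ Testing.
(2): Testing already has 3, so the rest are out.
(6) (exactly one): Tariq ∈ Compliance.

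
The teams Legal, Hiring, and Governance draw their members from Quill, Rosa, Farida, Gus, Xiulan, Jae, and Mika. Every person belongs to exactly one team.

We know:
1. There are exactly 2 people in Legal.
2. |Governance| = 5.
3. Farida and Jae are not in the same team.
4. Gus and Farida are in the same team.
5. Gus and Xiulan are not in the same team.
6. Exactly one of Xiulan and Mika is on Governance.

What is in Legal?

Legal = {Jae, Xiulan}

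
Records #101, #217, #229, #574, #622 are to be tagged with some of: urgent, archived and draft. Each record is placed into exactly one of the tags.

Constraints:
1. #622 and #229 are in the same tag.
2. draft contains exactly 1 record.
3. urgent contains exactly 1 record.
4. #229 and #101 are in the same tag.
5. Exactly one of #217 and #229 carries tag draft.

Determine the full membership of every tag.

urgent = {#574}; archived = {#101, #229, #622}; draft = {#217}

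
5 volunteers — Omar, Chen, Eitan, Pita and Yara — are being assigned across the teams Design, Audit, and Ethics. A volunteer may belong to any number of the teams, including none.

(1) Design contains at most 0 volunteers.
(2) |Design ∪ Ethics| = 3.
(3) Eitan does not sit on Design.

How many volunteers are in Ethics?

3

From (3): Eitan ∉ Design.
(1): Design already has 0, so the rest are out.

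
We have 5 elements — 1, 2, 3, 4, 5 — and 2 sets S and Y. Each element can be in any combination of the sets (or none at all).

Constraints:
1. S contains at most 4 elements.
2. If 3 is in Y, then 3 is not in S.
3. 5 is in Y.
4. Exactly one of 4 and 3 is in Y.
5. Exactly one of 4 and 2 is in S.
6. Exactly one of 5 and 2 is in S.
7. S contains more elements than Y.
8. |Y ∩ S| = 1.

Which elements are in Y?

Y = {3, 5}

From (3): 5 ∈ Y.
Suppose 1 ∈ Y: no assignment then satisfies all the clues, so 1 ∉ Y.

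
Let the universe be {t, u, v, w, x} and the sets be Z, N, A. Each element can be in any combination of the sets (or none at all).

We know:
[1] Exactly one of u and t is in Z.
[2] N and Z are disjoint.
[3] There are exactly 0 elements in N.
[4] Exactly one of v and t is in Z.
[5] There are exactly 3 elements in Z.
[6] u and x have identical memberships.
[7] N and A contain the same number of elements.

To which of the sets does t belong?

t: none

(3): N already has 0, so the rest are out.
Suppose t ∈ Z: no assignment then satisfies all the clues, so t ∉ Z.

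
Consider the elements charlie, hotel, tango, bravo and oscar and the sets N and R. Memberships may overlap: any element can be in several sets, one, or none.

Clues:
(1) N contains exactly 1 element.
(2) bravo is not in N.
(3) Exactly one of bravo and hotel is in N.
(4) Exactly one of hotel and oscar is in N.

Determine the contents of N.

From (2): bravo ∉ N.
(3) (exactly one): hotel ∈ N.
(4) (exactly one): oscar ∉ N.
(1): N already has 1, so the rest are out.

N = {hotel}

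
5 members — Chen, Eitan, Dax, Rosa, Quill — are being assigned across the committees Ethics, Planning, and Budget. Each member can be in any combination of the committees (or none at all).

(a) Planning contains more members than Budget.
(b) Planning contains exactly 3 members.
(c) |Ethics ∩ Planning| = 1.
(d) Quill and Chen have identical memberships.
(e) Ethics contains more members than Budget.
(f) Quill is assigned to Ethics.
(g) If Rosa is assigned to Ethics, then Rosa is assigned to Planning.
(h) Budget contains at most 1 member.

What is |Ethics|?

3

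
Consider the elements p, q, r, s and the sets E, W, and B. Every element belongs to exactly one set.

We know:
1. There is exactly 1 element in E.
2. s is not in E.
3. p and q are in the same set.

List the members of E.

E = {r}

From (2): s ∉ E.
Suppose p ∈ E: no assignment then satisfies all the clues, so p ∉ E.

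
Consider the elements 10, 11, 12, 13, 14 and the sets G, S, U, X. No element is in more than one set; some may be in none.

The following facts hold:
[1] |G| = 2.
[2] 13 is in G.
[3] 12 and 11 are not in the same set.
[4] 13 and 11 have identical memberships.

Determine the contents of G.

From (2): 13 ∈ G.
(4): 11 matches 13: 11 ∈ G.
(1): G already has 2, so the rest are out.

G = {11, 13}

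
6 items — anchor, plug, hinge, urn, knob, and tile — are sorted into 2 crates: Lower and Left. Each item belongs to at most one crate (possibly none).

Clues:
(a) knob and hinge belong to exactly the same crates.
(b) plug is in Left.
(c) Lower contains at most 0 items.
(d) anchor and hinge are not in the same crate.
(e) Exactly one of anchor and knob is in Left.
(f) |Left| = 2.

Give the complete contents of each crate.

Lower = {}; Left = {anchor, plug}

From (b): plug ∈ Left.
(c): Lower already has 0, so the rest are out.
Suppose anchor ∉ Left: no assignment then satisfies all the clues, so anchor ∈ Left.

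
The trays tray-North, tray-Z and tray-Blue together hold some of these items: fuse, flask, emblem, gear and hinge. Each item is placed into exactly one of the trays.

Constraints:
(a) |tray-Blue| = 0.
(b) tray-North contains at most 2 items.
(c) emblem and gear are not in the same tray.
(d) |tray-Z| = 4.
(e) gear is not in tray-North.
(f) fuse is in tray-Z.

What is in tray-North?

tray-North = {emblem}

From (e): gear ∉ tray-North.
From (f): fuse ∈ tray-Z.
(a): tray-Blue already has 0, so the rest are out.
Only one tray left: gear ∈ tray-Z.
(c): emblem ∉ tray-Z.
(d): only 4 candidates remain for tray-Z, so all are in.
Only one tray left: emblem ∈ tray-North.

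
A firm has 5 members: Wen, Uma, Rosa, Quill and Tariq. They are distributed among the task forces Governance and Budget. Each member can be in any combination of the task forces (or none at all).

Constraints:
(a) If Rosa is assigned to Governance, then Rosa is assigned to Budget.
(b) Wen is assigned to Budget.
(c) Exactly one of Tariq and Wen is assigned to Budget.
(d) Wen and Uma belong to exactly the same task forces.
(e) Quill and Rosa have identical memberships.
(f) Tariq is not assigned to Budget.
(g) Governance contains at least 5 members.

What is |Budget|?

4

From (b): Wen ∈ Budget.
From (f): Tariq ∉ Budget.
(d): Uma matches Wen: Uma ∈ Budget.
(g): only 5 candidates remain for Governance, so all are in.
(a): Rosa ∈ Budget.
(e): Quill matches Rosa: Quill ∈ Budget.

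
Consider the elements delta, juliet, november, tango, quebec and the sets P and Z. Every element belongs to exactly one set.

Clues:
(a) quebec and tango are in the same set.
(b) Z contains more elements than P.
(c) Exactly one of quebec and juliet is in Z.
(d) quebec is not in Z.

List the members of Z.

Z = {delta, juliet, november}

From (d): quebec ∉ Z.
(a): tango matches quebec: tango ∉ Z.
(c) (exactly one): juliet ∈ Z.
Only one set left: tango ∈ P.
Only one set left: quebec ∈ P.
Suppose delta ∉ Z: no assignment then satisfies all the clues, so delta ∈ Z.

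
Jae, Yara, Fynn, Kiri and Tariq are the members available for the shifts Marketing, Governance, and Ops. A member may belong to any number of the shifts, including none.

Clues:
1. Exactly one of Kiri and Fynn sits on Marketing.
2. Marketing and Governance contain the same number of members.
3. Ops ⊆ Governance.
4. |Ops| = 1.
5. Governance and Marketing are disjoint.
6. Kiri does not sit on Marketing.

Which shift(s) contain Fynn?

From (6): Kiri ∉ Marketing.
(1) (exactly one): Fynn ∈ Marketing.
(5) (disjoint): Fynn ∉ Governance.
(3) contrapositive: Fynn ∉ Ops.

Fynn: Marketing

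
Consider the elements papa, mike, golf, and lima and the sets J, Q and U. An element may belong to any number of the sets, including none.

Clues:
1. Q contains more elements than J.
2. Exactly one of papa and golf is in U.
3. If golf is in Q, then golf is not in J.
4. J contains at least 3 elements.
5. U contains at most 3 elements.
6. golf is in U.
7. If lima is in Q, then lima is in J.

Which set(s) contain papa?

papa: J, Q

From (6): golf ∈ U.
(2) (exactly one): papa ∉ U.
Suppose papa ∉ J: no assignment then satisfies all the clues, so papa ∈ J.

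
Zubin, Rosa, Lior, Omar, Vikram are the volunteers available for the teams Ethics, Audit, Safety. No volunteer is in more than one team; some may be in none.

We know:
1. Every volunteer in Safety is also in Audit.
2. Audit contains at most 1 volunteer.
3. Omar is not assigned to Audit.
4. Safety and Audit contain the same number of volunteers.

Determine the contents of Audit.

Audit = {}

From (3): Omar ∉ Audit.
(1) contrapositive: Omar ∉ Safety.
Suppose Zubin ∈ Audit: no assignment then satisfies all the clues, so Zubin ∉ Audit.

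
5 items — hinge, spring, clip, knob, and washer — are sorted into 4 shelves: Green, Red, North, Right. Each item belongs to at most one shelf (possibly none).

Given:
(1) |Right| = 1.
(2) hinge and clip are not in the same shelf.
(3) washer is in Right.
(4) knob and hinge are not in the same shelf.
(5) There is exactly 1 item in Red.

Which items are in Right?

Right = {washer}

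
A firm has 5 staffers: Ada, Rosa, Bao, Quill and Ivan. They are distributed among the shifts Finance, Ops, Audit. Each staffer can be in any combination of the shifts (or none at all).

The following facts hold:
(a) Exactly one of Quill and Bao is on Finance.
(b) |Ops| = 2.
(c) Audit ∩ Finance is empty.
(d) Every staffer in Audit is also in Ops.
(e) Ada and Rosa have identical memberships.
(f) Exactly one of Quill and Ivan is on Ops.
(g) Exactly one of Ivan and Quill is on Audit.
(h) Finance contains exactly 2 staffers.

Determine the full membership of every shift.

Finance = {Bao, Ivan}; Ops = {Bao, Quill}; Audit = {Quill}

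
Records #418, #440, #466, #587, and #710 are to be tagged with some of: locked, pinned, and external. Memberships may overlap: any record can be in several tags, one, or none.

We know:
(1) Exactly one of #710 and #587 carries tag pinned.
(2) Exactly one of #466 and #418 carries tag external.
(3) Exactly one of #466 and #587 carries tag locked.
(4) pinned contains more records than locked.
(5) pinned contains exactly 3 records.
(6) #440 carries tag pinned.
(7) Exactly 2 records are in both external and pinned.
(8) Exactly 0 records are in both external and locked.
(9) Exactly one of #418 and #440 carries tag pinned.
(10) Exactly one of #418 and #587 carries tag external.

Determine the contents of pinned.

From (6): #440 ∈ pinned.
(9) (exactly one): #418 ∉ pinned.
Suppose #466 ∉ pinned: no assignment then satisfies all the clues, so #466 ∈ pinned.

pinned = {#440, #466, #710}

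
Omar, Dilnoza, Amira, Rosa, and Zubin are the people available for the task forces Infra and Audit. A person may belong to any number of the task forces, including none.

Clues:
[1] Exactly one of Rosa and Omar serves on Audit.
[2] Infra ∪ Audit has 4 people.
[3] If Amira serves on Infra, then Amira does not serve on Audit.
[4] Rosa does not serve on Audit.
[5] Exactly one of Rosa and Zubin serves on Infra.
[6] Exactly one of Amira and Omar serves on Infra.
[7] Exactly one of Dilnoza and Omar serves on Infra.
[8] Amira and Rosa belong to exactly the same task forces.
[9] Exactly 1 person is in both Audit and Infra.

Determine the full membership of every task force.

Infra = {Amira, Dilnoza, Rosa}; Audit = {Dilnoza, Omar}

From (4): Rosa ∉ Audit.
(1) (exactly one): Omar ∈ Audit.
(8): Amira matches Rosa: Amira ∉ Audit.
Suppose Omar ∈ Infra: no assignment then satisfies all the clues, so Omar ∉ Infra.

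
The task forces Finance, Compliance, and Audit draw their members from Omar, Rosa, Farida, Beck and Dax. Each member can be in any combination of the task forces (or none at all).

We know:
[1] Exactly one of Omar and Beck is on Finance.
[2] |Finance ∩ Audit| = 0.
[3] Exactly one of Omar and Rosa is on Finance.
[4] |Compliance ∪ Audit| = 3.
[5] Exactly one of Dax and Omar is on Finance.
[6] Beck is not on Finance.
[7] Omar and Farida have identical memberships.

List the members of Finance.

From (6): Beck ∉ Finance.
(1) (exactly one): Omar ∈ Finance.
(3) (exactly one): Rosa ∉ Finance.
(5) (exactly one): Dax ∉ Finance.
(7): Farida matches Omar: Farida ∈ Finance.

Finance = {Farida, Omar}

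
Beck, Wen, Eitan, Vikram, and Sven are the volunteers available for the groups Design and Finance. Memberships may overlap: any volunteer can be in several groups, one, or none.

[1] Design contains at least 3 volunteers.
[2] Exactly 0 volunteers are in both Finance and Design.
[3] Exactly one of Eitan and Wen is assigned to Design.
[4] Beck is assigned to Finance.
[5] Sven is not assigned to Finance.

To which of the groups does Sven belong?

Sven: Design

From (4): Beck ∈ Finance.
From (5): Sven ∉ Finance.
Suppose Sven ∉ Design: no assignment then satisfies all the clues, so Sven ∈ Design.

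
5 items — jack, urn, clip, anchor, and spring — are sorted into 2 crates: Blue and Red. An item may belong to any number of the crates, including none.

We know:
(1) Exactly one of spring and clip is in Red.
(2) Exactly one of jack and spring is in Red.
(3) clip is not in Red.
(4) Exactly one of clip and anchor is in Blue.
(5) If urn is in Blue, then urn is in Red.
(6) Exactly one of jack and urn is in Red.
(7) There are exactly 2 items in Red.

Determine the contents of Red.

Red = {spring, urn}

From (3): clip ∉ Red.
(1) (exactly one): spring ∈ Red.
(2) (exactly one): jack ∉ Red.
(6) (exactly one): urn ∈ Red.
(7): Red already has 2, so the rest are out.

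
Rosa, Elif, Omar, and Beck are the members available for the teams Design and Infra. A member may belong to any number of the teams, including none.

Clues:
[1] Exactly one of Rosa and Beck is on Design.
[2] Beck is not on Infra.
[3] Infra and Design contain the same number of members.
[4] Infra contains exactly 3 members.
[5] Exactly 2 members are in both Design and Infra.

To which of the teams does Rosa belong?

Rosa: Infra

From (2): Beck ∉ Infra.
(4): only 3 candidates remain for Infra, so all are in.
Suppose Rosa ∈ Design: no assignment then satisfies all the clues, so Rosa ∉ Design.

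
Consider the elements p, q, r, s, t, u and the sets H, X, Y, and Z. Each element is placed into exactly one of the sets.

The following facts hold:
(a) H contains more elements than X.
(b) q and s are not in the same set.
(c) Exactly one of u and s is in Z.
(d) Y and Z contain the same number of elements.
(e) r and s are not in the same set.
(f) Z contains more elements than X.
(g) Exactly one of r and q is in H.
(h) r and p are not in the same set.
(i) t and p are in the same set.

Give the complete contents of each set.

H = {p, q, t, u}; X = {}; Y = {r}; Z = {s}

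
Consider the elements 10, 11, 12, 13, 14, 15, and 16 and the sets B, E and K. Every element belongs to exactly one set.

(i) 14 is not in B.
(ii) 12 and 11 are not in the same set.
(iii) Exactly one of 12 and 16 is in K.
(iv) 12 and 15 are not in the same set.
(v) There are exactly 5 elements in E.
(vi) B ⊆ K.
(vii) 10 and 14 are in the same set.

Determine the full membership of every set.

B = {}; E = {10, 11, 14, 15, 16}; K = {12, 13}

From (i): 14 ∉ B.
(vii): 10 matches 14: 10 ∉ B.
Suppose 10 ∉ E: no assignment then satisfies all the clues, so 10 ∈ E.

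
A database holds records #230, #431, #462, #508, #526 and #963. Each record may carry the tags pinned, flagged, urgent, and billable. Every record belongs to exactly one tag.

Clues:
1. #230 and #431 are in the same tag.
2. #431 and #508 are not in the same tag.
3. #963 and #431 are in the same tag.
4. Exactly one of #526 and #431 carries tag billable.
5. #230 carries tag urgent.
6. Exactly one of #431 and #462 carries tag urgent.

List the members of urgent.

urgent = {#230, #431, #963}

From (5): #230 ∈ urgent.
(1): #431 matches #230: #431 ∉ pinned.
(1): #431 matches #230: #431 ∉ flagged.
(1): #431 matches #230: #431 ∈ urgent.
(2): #508 ∉ urgent.
(3): #963 matches #431: #963 ∉ pinned.
(3): #963 matches #431: #963 ∉ flagged.
(3): #963 matches #431: #963 ∈ urgent.
(4) (exactly one): #526 ∈ billable.
(6) (exactly one): #462 ∉ urgent.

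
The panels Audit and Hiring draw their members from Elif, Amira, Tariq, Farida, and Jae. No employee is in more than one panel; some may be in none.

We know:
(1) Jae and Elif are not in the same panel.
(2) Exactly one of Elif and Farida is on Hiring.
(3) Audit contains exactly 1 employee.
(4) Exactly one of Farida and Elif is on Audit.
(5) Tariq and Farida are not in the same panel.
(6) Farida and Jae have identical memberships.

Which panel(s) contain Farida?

Farida: Hiring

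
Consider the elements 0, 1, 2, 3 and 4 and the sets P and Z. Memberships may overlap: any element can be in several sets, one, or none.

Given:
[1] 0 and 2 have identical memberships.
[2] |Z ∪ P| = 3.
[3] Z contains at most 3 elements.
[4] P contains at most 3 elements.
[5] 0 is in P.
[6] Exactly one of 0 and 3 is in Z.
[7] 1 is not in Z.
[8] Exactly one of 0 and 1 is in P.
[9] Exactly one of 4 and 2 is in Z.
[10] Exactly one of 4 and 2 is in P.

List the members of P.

P = {0, 2, 3}

From (5): 0 ∈ P.
From (7): 1 ∉ Z.
(1): 2 matches 0: 2 ∈ P.
(8) (exactly one): 1 ∉ P.
(10) (exactly one): 4 ∉ P.
Suppose 3 ∉ P: no assignment then satisfies all the clues, so 3 ∈ P.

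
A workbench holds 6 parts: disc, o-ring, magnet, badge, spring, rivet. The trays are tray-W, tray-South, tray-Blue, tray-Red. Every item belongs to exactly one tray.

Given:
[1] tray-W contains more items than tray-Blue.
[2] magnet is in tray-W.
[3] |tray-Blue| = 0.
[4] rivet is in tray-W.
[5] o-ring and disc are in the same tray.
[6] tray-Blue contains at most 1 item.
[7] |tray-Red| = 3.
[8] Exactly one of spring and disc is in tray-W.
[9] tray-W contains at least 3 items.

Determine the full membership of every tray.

tray-W = {magnet, rivet, spring}; tray-South = {}; tray-Blue = {}; tray-Red = {badge, disc, o-ring}

From (2): magnet ∈ tray-W.
From (4): rivet ∈ tray-W.
(3): tray-Blue already has 0, so the rest are out.
Suppose disc ∈ tray-W: no assignment then satisfies all the clues, so disc ∉ tray-W.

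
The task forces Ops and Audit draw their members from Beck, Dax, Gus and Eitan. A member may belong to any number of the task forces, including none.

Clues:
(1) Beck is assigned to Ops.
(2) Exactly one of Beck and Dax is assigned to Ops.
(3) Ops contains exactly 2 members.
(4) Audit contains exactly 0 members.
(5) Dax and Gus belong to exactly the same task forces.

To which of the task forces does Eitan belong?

Eitan: Ops

From (1): Beck ∈ Ops.
(2) (exactly one): Dax ∉ Ops.
(4): Audit already has 0, so the rest are out.
(5): Gus matches Dax: Gus ∉ Ops.
(3): only 2 candidates remain for Ops, so all are in.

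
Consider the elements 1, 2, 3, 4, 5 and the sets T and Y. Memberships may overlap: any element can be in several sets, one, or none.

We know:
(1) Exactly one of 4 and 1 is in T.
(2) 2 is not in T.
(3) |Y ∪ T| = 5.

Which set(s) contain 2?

2: Y

From (2): 2 ∉ T.
Suppose 2 ∉ Y: no assignment then satisfies all the clues, so 2 ∈ Y.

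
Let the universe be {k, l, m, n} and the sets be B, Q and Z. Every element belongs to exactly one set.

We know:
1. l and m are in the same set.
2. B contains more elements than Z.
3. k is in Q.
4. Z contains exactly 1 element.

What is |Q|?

1

From (3): k ∈ Q.
Suppose l ∉ B: no assignment then satisfies all the clues, so l ∈ B.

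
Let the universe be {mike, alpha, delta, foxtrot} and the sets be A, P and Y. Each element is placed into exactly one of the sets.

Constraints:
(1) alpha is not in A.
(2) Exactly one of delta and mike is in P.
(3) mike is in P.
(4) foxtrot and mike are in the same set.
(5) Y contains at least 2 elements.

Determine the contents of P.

From (1): alpha ∉ A.
From (3): mike ∈ P.
(2) (exactly one): delta ∉ P.
(4): foxtrot matches mike: foxtrot ∉ A.
(4): foxtrot matches mike: foxtrot ∈ P.
(5): only 2 candidates remain for Y, so all are in.

P = {foxtrot, mike}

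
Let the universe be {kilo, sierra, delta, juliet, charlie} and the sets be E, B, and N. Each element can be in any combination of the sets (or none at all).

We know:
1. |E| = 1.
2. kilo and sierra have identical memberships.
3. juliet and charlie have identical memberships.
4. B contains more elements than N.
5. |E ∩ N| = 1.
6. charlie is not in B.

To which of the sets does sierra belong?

From (6): charlie ∉ B.
(3): juliet matches charlie: juliet ∉ B.
Suppose sierra ∈ E: no assignment then satisfies all the clues, so sierra ∉ E.

sierra: B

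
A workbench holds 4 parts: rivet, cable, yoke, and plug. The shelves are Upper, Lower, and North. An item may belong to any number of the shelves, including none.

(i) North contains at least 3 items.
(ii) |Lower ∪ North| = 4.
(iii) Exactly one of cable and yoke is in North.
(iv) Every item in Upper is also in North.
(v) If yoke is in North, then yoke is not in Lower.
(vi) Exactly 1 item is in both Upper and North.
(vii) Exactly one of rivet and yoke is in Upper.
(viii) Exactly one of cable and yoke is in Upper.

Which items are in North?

North = {plug, rivet, yoke}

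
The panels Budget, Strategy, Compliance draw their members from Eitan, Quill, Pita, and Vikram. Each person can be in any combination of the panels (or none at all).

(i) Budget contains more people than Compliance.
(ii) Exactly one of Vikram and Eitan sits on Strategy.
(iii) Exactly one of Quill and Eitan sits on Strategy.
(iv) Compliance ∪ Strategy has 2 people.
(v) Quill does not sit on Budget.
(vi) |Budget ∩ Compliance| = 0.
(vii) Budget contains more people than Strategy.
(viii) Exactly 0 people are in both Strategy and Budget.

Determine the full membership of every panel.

Budget = {Pita, Vikram}; Strategy = {Eitan}; Compliance = {Quill}

From (v): Quill ∉ Budget.
Suppose Eitan ∈ Budget: no assignment then satisfies all the clues, so Eitan ∉ Budget.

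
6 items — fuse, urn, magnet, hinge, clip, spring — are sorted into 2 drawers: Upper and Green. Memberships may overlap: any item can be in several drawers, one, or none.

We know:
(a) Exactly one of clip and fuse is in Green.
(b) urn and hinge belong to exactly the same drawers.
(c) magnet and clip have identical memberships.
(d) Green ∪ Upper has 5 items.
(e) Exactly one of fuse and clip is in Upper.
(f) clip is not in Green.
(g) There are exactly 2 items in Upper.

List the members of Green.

From (f): clip ∉ Green.
(a) (exactly one): fuse ∈ Green.
(c): magnet matches clip: magnet ∉ Green.
Suppose urn ∉ Green: no assignment then satisfies all the clues, so urn ∈ Green.

Green = {fuse, hinge, urn}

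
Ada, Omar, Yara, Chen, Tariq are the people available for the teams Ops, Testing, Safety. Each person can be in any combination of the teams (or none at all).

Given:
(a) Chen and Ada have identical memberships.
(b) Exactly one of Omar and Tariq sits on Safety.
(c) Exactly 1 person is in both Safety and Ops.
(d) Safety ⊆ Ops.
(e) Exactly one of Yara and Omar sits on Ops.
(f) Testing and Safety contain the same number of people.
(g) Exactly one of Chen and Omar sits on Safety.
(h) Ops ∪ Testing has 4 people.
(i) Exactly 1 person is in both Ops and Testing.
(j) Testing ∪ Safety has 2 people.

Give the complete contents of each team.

Ops = {Ada, Chen, Omar, Tariq}; Testing = {Tariq}; Safety = {Omar}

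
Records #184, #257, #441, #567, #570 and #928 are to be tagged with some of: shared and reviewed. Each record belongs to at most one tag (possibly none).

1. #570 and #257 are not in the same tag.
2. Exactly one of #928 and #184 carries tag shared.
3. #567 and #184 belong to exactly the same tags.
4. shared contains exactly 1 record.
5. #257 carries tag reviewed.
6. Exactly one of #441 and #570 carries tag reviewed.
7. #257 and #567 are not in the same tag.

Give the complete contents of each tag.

shared = {#928}; reviewed = {#257, #441}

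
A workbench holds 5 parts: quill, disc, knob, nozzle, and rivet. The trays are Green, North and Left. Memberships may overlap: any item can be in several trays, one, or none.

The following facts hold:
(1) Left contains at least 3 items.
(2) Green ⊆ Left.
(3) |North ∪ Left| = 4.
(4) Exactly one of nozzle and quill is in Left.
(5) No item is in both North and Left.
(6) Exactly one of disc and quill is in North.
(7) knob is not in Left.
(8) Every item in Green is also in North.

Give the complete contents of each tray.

From (7): knob ∉ Left.
(2) contrapositive: knob ∉ Green.
Suppose quill ∈ Green: no assignment then satisfies all the clues, so quill ∉ Green.

Green = {}; North = {quill}; Left = {disc, nozzle, rivet}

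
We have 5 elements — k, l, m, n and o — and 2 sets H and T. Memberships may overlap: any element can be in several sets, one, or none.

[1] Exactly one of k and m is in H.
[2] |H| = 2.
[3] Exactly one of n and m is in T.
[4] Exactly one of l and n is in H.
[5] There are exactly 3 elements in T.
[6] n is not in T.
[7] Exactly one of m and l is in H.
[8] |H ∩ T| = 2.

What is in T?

T = {k, l, m}

From (6): n ∉ T.
(3) (exactly one): m ∈ T.
Suppose k ∉ T: no assignment then satisfies all the clues, so k ∈ T.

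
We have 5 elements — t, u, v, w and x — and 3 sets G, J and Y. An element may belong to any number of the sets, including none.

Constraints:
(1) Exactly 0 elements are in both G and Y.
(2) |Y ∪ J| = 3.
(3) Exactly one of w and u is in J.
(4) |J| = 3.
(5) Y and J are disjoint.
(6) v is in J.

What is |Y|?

0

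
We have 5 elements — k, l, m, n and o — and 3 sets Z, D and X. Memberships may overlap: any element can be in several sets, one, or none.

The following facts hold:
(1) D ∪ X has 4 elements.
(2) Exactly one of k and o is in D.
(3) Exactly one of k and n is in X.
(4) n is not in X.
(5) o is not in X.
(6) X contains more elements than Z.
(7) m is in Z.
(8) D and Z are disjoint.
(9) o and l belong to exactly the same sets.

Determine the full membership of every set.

From (4): n ∉ X.
From (5): o ∉ X.
From (7): m ∈ Z.
(3) (exactly one): k ∈ X.
(8) (disjoint): m ∉ D.
(9): l matches o: l ∉ X.
Suppose k ∈ Z: no assignment then satisfies all the clues, so k ∉ Z.

Z = {m}; D = {l, o}; X = {k, m}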